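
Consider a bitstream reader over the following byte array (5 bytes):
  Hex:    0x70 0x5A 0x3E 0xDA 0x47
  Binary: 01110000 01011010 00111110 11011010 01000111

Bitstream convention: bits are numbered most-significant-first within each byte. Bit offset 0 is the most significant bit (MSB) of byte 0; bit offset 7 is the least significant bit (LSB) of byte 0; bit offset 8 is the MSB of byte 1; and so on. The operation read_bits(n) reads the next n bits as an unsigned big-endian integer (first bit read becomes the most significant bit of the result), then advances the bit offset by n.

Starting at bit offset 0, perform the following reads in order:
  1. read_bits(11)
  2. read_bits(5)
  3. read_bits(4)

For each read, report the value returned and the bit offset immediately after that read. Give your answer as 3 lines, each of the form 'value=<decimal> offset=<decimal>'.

Answer: value=898 offset=11
value=26 offset=16
value=3 offset=20

Derivation:
Read 1: bits[0:11] width=11 -> value=898 (bin 01110000010); offset now 11 = byte 1 bit 3; 29 bits remain
Read 2: bits[11:16] width=5 -> value=26 (bin 11010); offset now 16 = byte 2 bit 0; 24 bits remain
Read 3: bits[16:20] width=4 -> value=3 (bin 0011); offset now 20 = byte 2 bit 4; 20 bits remain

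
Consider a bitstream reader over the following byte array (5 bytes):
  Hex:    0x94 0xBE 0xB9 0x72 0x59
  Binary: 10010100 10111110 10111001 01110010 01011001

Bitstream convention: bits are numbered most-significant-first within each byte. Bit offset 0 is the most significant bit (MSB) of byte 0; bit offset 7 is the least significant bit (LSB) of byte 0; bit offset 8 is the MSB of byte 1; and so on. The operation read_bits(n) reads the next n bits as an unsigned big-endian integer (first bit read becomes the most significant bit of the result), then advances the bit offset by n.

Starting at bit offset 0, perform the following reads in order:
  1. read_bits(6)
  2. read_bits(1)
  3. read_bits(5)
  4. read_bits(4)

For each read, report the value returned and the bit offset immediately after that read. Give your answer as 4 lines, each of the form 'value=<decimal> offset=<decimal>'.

Answer: value=37 offset=6
value=0 offset=7
value=11 offset=12
value=14 offset=16

Derivation:
Read 1: bits[0:6] width=6 -> value=37 (bin 100101); offset now 6 = byte 0 bit 6; 34 bits remain
Read 2: bits[6:7] width=1 -> value=0 (bin 0); offset now 7 = byte 0 bit 7; 33 bits remain
Read 3: bits[7:12] width=5 -> value=11 (bin 01011); offset now 12 = byte 1 bit 4; 28 bits remain
Read 4: bits[12:16] width=4 -> value=14 (bin 1110); offset now 16 = byte 2 bit 0; 24 bits remain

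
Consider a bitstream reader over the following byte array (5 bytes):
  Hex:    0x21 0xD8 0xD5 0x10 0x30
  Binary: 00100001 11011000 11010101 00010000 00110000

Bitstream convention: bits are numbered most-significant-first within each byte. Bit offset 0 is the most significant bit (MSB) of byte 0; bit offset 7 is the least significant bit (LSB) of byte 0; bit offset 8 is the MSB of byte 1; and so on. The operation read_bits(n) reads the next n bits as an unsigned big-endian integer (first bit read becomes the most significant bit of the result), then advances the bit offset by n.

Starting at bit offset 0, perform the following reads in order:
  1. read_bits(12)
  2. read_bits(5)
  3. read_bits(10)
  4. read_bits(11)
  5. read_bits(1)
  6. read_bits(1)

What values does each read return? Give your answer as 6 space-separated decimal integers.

Read 1: bits[0:12] width=12 -> value=541 (bin 001000011101); offset now 12 = byte 1 bit 4; 28 bits remain
Read 2: bits[12:17] width=5 -> value=17 (bin 10001); offset now 17 = byte 2 bit 1; 23 bits remain
Read 3: bits[17:27] width=10 -> value=680 (bin 1010101000); offset now 27 = byte 3 bit 3; 13 bits remain
Read 4: bits[27:38] width=11 -> value=1036 (bin 10000001100); offset now 38 = byte 4 bit 6; 2 bits remain
Read 5: bits[38:39] width=1 -> value=0 (bin 0); offset now 39 = byte 4 bit 7; 1 bits remain
Read 6: bits[39:40] width=1 -> value=0 (bin 0); offset now 40 = byte 5 bit 0; 0 bits remain

Answer: 541 17 680 1036 0 0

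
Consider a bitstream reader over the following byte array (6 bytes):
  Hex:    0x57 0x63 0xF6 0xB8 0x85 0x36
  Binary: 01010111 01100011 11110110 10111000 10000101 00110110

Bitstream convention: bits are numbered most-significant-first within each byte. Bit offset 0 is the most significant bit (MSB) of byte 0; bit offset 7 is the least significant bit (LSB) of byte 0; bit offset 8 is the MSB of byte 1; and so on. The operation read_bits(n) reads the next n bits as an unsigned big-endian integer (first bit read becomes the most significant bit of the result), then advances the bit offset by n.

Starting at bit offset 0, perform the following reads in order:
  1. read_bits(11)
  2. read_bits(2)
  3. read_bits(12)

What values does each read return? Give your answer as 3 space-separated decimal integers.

Read 1: bits[0:11] width=11 -> value=699 (bin 01010111011); offset now 11 = byte 1 bit 3; 37 bits remain
Read 2: bits[11:13] width=2 -> value=0 (bin 00); offset now 13 = byte 1 bit 5; 35 bits remain
Read 3: bits[13:25] width=12 -> value=2029 (bin 011111101101); offset now 25 = byte 3 bit 1; 23 bits remain

Answer: 699 0 2029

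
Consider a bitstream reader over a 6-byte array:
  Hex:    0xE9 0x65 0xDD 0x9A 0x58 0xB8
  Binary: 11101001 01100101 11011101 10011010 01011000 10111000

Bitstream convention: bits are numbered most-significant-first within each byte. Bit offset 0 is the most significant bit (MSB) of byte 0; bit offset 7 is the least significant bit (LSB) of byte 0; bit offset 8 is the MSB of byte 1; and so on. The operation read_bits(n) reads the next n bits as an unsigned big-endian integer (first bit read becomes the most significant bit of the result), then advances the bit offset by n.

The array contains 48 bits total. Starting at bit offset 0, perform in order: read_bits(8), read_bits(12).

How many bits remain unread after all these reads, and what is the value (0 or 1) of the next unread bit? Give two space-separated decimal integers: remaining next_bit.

Read 1: bits[0:8] width=8 -> value=233 (bin 11101001); offset now 8 = byte 1 bit 0; 40 bits remain
Read 2: bits[8:20] width=12 -> value=1629 (bin 011001011101); offset now 20 = byte 2 bit 4; 28 bits remain

Answer: 28 1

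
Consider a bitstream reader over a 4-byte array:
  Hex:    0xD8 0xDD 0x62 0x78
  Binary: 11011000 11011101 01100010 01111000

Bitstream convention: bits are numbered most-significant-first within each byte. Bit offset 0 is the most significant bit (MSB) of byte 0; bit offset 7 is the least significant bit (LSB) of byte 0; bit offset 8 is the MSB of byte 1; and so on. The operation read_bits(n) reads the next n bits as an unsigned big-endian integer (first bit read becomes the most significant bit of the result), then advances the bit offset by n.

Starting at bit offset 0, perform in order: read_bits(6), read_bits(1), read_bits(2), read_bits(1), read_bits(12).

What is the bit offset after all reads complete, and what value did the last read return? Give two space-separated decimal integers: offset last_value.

Answer: 22 1880

Derivation:
Read 1: bits[0:6] width=6 -> value=54 (bin 110110); offset now 6 = byte 0 bit 6; 26 bits remain
Read 2: bits[6:7] width=1 -> value=0 (bin 0); offset now 7 = byte 0 bit 7; 25 bits remain
Read 3: bits[7:9] width=2 -> value=1 (bin 01); offset now 9 = byte 1 bit 1; 23 bits remain
Read 4: bits[9:10] width=1 -> value=1 (bin 1); offset now 10 = byte 1 bit 2; 22 bits remain
Read 5: bits[10:22] width=12 -> value=1880 (bin 011101011000); offset now 22 = byte 2 bit 6; 10 bits remain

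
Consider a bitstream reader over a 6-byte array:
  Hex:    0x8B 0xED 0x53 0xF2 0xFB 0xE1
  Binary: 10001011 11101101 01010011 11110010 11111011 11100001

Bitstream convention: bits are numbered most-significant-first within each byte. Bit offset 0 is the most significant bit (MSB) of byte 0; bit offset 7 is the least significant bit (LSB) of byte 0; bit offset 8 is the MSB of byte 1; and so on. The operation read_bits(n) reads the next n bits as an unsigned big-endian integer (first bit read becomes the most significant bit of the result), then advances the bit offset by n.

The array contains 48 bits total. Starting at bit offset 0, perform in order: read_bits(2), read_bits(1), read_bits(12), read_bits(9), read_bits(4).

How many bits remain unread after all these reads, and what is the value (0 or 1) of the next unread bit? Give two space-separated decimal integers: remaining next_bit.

Read 1: bits[0:2] width=2 -> value=2 (bin 10); offset now 2 = byte 0 bit 2; 46 bits remain
Read 2: bits[2:3] width=1 -> value=0 (bin 0); offset now 3 = byte 0 bit 3; 45 bits remain
Read 3: bits[3:15] width=12 -> value=1526 (bin 010111110110); offset now 15 = byte 1 bit 7; 33 bits remain
Read 4: bits[15:24] width=9 -> value=339 (bin 101010011); offset now 24 = byte 3 bit 0; 24 bits remain
Read 5: bits[24:28] width=4 -> value=15 (bin 1111); offset now 28 = byte 3 bit 4; 20 bits remain

Answer: 20 0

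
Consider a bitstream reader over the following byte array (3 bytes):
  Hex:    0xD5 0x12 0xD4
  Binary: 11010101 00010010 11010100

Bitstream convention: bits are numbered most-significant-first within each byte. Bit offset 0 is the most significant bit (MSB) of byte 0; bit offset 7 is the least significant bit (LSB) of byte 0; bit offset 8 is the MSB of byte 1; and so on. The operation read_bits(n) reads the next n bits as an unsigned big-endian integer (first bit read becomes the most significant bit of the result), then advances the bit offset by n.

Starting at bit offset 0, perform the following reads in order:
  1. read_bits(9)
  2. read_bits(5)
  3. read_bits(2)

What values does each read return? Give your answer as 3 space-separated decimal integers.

Read 1: bits[0:9] width=9 -> value=426 (bin 110101010); offset now 9 = byte 1 bit 1; 15 bits remain
Read 2: bits[9:14] width=5 -> value=4 (bin 00100); offset now 14 = byte 1 bit 6; 10 bits remain
Read 3: bits[14:16] width=2 -> value=2 (bin 10); offset now 16 = byte 2 bit 0; 8 bits remain

Answer: 426 4 2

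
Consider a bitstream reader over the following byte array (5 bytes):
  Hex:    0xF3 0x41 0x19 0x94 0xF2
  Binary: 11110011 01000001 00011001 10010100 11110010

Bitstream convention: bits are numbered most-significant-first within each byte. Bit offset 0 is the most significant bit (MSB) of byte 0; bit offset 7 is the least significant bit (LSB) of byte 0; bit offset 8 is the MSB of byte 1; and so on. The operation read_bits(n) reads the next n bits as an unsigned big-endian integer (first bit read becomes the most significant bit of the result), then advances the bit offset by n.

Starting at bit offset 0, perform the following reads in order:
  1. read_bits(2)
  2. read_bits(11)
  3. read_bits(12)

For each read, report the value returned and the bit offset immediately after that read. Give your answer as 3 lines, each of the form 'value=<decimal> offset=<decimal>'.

Answer: value=3 offset=2
value=1640 offset=13
value=563 offset=25

Derivation:
Read 1: bits[0:2] width=2 -> value=3 (bin 11); offset now 2 = byte 0 bit 2; 38 bits remain
Read 2: bits[2:13] width=11 -> value=1640 (bin 11001101000); offset now 13 = byte 1 bit 5; 27 bits remain
Read 3: bits[13:25] width=12 -> value=563 (bin 001000110011); offset now 25 = byte 3 bit 1; 15 bits remain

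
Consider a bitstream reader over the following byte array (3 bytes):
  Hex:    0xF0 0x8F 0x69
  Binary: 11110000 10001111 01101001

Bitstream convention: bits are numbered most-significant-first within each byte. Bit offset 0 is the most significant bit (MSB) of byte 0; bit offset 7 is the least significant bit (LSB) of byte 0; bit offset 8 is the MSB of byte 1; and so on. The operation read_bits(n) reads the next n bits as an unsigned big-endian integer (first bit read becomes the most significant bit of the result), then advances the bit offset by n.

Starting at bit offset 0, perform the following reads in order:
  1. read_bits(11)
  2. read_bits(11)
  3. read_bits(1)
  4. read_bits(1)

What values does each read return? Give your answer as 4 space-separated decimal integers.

Read 1: bits[0:11] width=11 -> value=1924 (bin 11110000100); offset now 11 = byte 1 bit 3; 13 bits remain
Read 2: bits[11:22] width=11 -> value=986 (bin 01111011010); offset now 22 = byte 2 bit 6; 2 bits remain
Read 3: bits[22:23] width=1 -> value=0 (bin 0); offset now 23 = byte 2 bit 7; 1 bits remain
Read 4: bits[23:24] width=1 -> value=1 (bin 1); offset now 24 = byte 3 bit 0; 0 bits remain

Answer: 1924 986 0 1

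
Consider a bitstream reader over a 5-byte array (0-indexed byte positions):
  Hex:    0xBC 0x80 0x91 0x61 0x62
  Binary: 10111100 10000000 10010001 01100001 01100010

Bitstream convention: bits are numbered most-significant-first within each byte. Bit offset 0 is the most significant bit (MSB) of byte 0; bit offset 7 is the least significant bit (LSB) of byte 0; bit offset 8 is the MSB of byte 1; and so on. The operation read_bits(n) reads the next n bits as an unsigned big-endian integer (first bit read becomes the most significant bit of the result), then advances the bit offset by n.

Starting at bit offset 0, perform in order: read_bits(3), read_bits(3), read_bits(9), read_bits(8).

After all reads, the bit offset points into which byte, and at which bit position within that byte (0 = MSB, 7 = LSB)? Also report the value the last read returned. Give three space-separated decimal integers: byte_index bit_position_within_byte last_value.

Read 1: bits[0:3] width=3 -> value=5 (bin 101); offset now 3 = byte 0 bit 3; 37 bits remain
Read 2: bits[3:6] width=3 -> value=7 (bin 111); offset now 6 = byte 0 bit 6; 34 bits remain
Read 3: bits[6:15] width=9 -> value=64 (bin 001000000); offset now 15 = byte 1 bit 7; 25 bits remain
Read 4: bits[15:23] width=8 -> value=72 (bin 01001000); offset now 23 = byte 2 bit 7; 17 bits remain

Answer: 2 7 72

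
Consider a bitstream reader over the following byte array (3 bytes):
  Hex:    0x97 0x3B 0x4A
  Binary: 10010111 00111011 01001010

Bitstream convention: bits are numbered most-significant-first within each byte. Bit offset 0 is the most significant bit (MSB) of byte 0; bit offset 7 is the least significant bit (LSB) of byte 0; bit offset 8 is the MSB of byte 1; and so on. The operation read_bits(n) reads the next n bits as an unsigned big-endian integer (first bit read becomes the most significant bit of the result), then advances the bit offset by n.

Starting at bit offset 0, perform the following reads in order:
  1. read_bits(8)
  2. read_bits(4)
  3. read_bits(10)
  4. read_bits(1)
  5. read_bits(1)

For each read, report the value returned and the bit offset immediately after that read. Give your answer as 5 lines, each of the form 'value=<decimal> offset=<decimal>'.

Answer: value=151 offset=8
value=3 offset=12
value=722 offset=22
value=1 offset=23
value=0 offset=24

Derivation:
Read 1: bits[0:8] width=8 -> value=151 (bin 10010111); offset now 8 = byte 1 bit 0; 16 bits remain
Read 2: bits[8:12] width=4 -> value=3 (bin 0011); offset now 12 = byte 1 bit 4; 12 bits remain
Read 3: bits[12:22] width=10 -> value=722 (bin 1011010010); offset now 22 = byte 2 bit 6; 2 bits remain
Read 4: bits[22:23] width=1 -> value=1 (bin 1); offset now 23 = byte 2 bit 7; 1 bits remain
Read 5: bits[23:24] width=1 -> value=0 (bin 0); offset now 24 = byte 3 bit 0; 0 bits remain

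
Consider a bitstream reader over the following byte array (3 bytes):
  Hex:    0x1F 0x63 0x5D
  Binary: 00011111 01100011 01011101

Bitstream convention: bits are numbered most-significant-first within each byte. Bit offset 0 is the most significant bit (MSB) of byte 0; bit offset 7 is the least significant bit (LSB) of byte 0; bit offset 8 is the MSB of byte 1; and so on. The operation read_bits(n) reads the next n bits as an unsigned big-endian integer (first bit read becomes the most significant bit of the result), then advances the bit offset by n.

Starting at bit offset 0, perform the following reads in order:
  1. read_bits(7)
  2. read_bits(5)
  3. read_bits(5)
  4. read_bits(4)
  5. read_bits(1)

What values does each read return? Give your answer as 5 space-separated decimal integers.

Answer: 15 22 6 11 1

Derivation:
Read 1: bits[0:7] width=7 -> value=15 (bin 0001111); offset now 7 = byte 0 bit 7; 17 bits remain
Read 2: bits[7:12] width=5 -> value=22 (bin 10110); offset now 12 = byte 1 bit 4; 12 bits remain
Read 3: bits[12:17] width=5 -> value=6 (bin 00110); offset now 17 = byte 2 bit 1; 7 bits remain
Read 4: bits[17:21] width=4 -> value=11 (bin 1011); offset now 21 = byte 2 bit 5; 3 bits remain
Read 5: bits[21:22] width=1 -> value=1 (bin 1); offset now 22 = byte 2 bit 6; 2 bits remain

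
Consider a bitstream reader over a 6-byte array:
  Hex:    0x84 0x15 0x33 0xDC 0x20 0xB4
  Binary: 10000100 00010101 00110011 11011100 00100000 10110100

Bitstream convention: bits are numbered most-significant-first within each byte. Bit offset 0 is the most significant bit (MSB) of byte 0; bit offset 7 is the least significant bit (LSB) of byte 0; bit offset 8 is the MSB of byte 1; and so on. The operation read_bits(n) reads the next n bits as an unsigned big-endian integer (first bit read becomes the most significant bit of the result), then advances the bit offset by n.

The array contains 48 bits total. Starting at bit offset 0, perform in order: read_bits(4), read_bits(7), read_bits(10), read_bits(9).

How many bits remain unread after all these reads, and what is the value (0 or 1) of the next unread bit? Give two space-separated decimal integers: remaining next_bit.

Read 1: bits[0:4] width=4 -> value=8 (bin 1000); offset now 4 = byte 0 bit 4; 44 bits remain
Read 2: bits[4:11] width=7 -> value=32 (bin 0100000); offset now 11 = byte 1 bit 3; 37 bits remain
Read 3: bits[11:21] width=10 -> value=678 (bin 1010100110); offset now 21 = byte 2 bit 5; 27 bits remain
Read 4: bits[21:30] width=9 -> value=247 (bin 011110111); offset now 30 = byte 3 bit 6; 18 bits remain

Answer: 18 0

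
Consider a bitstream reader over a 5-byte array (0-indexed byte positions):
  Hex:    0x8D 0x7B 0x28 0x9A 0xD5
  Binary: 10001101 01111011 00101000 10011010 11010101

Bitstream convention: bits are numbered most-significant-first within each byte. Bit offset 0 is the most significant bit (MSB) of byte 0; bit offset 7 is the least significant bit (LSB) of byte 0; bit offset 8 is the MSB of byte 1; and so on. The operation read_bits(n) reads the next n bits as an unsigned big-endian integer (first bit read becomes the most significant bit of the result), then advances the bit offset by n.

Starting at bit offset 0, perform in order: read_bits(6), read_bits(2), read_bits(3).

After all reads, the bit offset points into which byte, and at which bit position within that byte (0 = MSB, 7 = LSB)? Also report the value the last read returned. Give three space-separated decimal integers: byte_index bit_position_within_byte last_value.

Answer: 1 3 3

Derivation:
Read 1: bits[0:6] width=6 -> value=35 (bin 100011); offset now 6 = byte 0 bit 6; 34 bits remain
Read 2: bits[6:8] width=2 -> value=1 (bin 01); offset now 8 = byte 1 bit 0; 32 bits remain
Read 3: bits[8:11] width=3 -> value=3 (bin 011); offset now 11 = byte 1 bit 3; 29 bits remain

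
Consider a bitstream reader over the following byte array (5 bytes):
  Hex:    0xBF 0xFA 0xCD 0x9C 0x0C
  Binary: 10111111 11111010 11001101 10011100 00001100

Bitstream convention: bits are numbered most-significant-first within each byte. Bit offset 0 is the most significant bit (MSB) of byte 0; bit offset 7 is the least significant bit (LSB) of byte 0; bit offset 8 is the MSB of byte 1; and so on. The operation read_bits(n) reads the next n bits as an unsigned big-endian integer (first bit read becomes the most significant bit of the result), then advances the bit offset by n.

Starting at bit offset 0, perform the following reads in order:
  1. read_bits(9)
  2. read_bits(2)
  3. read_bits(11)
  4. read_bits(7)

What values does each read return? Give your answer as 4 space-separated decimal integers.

Read 1: bits[0:9] width=9 -> value=383 (bin 101111111); offset now 9 = byte 1 bit 1; 31 bits remain
Read 2: bits[9:11] width=2 -> value=3 (bin 11); offset now 11 = byte 1 bit 3; 29 bits remain
Read 3: bits[11:22] width=11 -> value=1715 (bin 11010110011); offset now 22 = byte 2 bit 6; 18 bits remain
Read 4: bits[22:29] width=7 -> value=51 (bin 0110011); offset now 29 = byte 3 bit 5; 11 bits remain

Answer: 383 3 1715 51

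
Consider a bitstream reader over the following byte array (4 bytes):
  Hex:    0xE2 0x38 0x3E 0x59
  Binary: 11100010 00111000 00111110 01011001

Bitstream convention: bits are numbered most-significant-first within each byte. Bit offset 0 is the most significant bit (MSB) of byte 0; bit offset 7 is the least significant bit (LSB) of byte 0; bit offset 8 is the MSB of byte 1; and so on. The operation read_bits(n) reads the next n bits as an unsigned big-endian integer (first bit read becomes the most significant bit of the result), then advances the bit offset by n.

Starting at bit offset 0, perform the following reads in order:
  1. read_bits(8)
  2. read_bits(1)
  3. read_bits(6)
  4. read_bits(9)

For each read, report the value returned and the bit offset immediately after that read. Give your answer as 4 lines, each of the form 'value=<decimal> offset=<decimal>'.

Answer: value=226 offset=8
value=0 offset=9
value=28 offset=15
value=62 offset=24

Derivation:
Read 1: bits[0:8] width=8 -> value=226 (bin 11100010); offset now 8 = byte 1 bit 0; 24 bits remain
Read 2: bits[8:9] width=1 -> value=0 (bin 0); offset now 9 = byte 1 bit 1; 23 bits remain
Read 3: bits[9:15] width=6 -> value=28 (bin 011100); offset now 15 = byte 1 bit 7; 17 bits remain
Read 4: bits[15:24] width=9 -> value=62 (bin 000111110); offset now 24 = byte 3 bit 0; 8 bits remain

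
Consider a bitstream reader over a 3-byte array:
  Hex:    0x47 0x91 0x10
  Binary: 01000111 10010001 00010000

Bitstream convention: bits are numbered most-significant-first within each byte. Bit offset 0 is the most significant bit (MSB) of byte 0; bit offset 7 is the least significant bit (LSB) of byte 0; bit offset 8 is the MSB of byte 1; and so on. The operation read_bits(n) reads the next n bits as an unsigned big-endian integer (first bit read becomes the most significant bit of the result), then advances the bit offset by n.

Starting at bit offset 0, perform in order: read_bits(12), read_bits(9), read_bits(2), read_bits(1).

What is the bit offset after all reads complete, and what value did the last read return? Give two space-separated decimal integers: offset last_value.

Read 1: bits[0:12] width=12 -> value=1145 (bin 010001111001); offset now 12 = byte 1 bit 4; 12 bits remain
Read 2: bits[12:21] width=9 -> value=34 (bin 000100010); offset now 21 = byte 2 bit 5; 3 bits remain
Read 3: bits[21:23] width=2 -> value=0 (bin 00); offset now 23 = byte 2 bit 7; 1 bits remain
Read 4: bits[23:24] width=1 -> value=0 (bin 0); offset now 24 = byte 3 bit 0; 0 bits remain

Answer: 24 0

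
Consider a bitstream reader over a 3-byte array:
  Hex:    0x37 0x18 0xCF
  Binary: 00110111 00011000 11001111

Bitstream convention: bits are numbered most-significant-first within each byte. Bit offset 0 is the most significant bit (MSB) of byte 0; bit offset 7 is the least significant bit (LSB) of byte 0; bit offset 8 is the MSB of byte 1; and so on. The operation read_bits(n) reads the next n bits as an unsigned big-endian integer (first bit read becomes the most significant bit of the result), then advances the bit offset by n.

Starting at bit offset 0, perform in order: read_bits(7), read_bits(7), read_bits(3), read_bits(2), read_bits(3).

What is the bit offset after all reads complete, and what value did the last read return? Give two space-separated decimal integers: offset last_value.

Read 1: bits[0:7] width=7 -> value=27 (bin 0011011); offset now 7 = byte 0 bit 7; 17 bits remain
Read 2: bits[7:14] width=7 -> value=70 (bin 1000110); offset now 14 = byte 1 bit 6; 10 bits remain
Read 3: bits[14:17] width=3 -> value=1 (bin 001); offset now 17 = byte 2 bit 1; 7 bits remain
Read 4: bits[17:19] width=2 -> value=2 (bin 10); offset now 19 = byte 2 bit 3; 5 bits remain
Read 5: bits[19:22] width=3 -> value=3 (bin 011); offset now 22 = byte 2 bit 6; 2 bits remain

Answer: 22 3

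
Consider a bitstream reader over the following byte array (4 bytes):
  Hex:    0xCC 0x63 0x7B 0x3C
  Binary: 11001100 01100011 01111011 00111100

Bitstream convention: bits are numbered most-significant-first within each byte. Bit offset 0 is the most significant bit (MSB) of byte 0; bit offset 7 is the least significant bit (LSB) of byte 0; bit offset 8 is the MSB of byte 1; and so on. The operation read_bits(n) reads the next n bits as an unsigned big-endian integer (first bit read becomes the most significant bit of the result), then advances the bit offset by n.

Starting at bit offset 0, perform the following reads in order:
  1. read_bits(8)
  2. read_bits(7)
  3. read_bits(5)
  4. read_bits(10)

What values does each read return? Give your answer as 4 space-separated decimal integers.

Answer: 204 49 23 719

Derivation:
Read 1: bits[0:8] width=8 -> value=204 (bin 11001100); offset now 8 = byte 1 bit 0; 24 bits remain
Read 2: bits[8:15] width=7 -> value=49 (bin 0110001); offset now 15 = byte 1 bit 7; 17 bits remain
Read 3: bits[15:20] width=5 -> value=23 (bin 10111); offset now 20 = byte 2 bit 4; 12 bits remain
Read 4: bits[20:30] width=10 -> value=719 (bin 1011001111); offset now 30 = byte 3 bit 6; 2 bits remain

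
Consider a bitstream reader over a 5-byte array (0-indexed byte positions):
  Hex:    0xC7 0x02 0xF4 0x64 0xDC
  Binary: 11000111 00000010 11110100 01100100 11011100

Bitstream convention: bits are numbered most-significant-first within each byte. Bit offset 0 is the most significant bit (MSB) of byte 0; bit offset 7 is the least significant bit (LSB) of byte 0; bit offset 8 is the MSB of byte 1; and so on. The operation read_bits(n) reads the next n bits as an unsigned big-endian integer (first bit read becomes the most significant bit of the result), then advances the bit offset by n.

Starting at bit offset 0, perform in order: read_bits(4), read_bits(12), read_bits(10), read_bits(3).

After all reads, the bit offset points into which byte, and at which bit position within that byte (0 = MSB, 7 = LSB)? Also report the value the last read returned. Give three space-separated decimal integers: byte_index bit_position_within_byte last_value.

Read 1: bits[0:4] width=4 -> value=12 (bin 1100); offset now 4 = byte 0 bit 4; 36 bits remain
Read 2: bits[4:16] width=12 -> value=1794 (bin 011100000010); offset now 16 = byte 2 bit 0; 24 bits remain
Read 3: bits[16:26] width=10 -> value=977 (bin 1111010001); offset now 26 = byte 3 bit 2; 14 bits remain
Read 4: bits[26:29] width=3 -> value=4 (bin 100); offset now 29 = byte 3 bit 5; 11 bits remain

Answer: 3 5 4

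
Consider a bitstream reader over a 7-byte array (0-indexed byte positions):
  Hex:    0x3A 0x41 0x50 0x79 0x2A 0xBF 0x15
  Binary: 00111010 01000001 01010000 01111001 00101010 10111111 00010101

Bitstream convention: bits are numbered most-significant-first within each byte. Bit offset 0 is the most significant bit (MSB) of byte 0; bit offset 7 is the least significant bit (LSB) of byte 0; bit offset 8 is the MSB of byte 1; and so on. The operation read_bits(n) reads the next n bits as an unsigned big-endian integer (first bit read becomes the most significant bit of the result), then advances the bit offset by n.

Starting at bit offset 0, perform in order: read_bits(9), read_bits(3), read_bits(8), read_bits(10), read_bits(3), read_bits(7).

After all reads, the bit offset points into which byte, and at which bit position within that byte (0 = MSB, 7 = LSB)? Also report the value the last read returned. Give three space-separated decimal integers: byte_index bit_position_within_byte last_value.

Read 1: bits[0:9] width=9 -> value=116 (bin 001110100); offset now 9 = byte 1 bit 1; 47 bits remain
Read 2: bits[9:12] width=3 -> value=4 (bin 100); offset now 12 = byte 1 bit 4; 44 bits remain
Read 3: bits[12:20] width=8 -> value=21 (bin 00010101); offset now 20 = byte 2 bit 4; 36 bits remain
Read 4: bits[20:30] width=10 -> value=30 (bin 0000011110); offset now 30 = byte 3 bit 6; 26 bits remain
Read 5: bits[30:33] width=3 -> value=2 (bin 010); offset now 33 = byte 4 bit 1; 23 bits remain
Read 6: bits[33:40] width=7 -> value=42 (bin 0101010); offset now 40 = byte 5 bit 0; 16 bits remain

Answer: 5 0 42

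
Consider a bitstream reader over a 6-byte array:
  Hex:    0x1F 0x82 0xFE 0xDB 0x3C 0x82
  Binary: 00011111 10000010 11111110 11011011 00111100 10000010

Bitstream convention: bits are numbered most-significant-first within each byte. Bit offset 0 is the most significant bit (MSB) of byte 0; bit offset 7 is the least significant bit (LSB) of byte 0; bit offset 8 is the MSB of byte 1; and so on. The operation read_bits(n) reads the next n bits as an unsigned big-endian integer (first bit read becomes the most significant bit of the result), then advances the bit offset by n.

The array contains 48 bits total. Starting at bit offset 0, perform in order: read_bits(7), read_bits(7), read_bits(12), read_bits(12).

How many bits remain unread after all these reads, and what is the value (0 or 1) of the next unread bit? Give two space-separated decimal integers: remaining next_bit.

Read 1: bits[0:7] width=7 -> value=15 (bin 0001111); offset now 7 = byte 0 bit 7; 41 bits remain
Read 2: bits[7:14] width=7 -> value=96 (bin 1100000); offset now 14 = byte 1 bit 6; 34 bits remain
Read 3: bits[14:26] width=12 -> value=3067 (bin 101111111011); offset now 26 = byte 3 bit 2; 22 bits remain
Read 4: bits[26:38] width=12 -> value=1743 (bin 011011001111); offset now 38 = byte 4 bit 6; 10 bits remain

Answer: 10 0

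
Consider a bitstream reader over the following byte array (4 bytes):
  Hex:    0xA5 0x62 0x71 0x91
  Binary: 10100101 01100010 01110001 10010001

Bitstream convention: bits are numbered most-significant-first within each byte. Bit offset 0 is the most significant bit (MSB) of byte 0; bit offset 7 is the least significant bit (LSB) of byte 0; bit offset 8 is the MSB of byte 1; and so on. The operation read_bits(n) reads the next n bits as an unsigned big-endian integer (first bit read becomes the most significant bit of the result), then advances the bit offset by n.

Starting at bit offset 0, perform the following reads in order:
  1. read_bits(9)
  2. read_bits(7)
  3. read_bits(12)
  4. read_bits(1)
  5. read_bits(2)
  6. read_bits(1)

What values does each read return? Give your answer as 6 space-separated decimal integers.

Answer: 330 98 1817 0 0 1

Derivation:
Read 1: bits[0:9] width=9 -> value=330 (bin 101001010); offset now 9 = byte 1 bit 1; 23 bits remain
Read 2: bits[9:16] width=7 -> value=98 (bin 1100010); offset now 16 = byte 2 bit 0; 16 bits remain
Read 3: bits[16:28] width=12 -> value=1817 (bin 011100011001); offset now 28 = byte 3 bit 4; 4 bits remain
Read 4: bits[28:29] width=1 -> value=0 (bin 0); offset now 29 = byte 3 bit 5; 3 bits remain
Read 5: bits[29:31] width=2 -> value=0 (bin 00); offset now 31 = byte 3 bit 7; 1 bits remain
Read 6: bits[31:32] width=1 -> value=1 (bin 1); offset now 32 = byte 4 bit 0; 0 bits remain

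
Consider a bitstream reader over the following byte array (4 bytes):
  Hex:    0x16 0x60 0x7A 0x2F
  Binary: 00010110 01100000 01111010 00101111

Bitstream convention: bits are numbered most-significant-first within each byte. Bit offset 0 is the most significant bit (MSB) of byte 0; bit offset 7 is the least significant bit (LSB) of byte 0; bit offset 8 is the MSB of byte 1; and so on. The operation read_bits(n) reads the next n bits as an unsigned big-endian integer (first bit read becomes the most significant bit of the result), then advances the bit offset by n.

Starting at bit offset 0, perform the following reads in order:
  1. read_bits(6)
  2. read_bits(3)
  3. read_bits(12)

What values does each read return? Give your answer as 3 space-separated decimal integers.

Answer: 5 4 3087

Derivation:
Read 1: bits[0:6] width=6 -> value=5 (bin 000101); offset now 6 = byte 0 bit 6; 26 bits remain
Read 2: bits[6:9] width=3 -> value=4 (bin 100); offset now 9 = byte 1 bit 1; 23 bits remain
Read 3: bits[9:21] width=12 -> value=3087 (bin 110000001111); offset now 21 = byte 2 bit 5; 11 bits remain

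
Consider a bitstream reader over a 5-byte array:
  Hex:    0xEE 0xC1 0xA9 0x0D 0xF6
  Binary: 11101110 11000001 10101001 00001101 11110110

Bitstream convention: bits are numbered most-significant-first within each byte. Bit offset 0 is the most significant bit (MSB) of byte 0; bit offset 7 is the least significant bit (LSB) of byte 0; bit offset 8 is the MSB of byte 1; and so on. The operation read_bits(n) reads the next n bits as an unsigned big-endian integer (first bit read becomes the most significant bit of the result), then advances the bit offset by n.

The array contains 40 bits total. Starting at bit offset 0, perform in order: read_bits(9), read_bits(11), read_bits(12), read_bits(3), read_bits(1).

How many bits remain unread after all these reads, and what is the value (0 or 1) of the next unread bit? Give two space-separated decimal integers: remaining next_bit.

Read 1: bits[0:9] width=9 -> value=477 (bin 111011101); offset now 9 = byte 1 bit 1; 31 bits remain
Read 2: bits[9:20] width=11 -> value=1050 (bin 10000011010); offset now 20 = byte 2 bit 4; 20 bits remain
Read 3: bits[20:32] width=12 -> value=2317 (bin 100100001101); offset now 32 = byte 4 bit 0; 8 bits remain
Read 4: bits[32:35] width=3 -> value=7 (bin 111); offset now 35 = byte 4 bit 3; 5 bits remain
Read 5: bits[35:36] width=1 -> value=1 (bin 1); offset now 36 = byte 4 bit 4; 4 bits remain

Answer: 4 0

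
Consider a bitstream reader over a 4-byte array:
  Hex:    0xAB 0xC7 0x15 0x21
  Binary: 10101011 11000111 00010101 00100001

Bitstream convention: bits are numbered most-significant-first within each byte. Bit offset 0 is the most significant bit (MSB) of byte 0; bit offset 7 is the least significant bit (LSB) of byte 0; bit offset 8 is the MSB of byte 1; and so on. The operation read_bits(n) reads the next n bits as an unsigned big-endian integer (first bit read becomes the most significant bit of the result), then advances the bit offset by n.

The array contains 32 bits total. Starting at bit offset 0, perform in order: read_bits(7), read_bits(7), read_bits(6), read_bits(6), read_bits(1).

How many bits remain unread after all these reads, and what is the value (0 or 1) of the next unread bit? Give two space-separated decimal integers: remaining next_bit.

Read 1: bits[0:7] width=7 -> value=85 (bin 1010101); offset now 7 = byte 0 bit 7; 25 bits remain
Read 2: bits[7:14] width=7 -> value=113 (bin 1110001); offset now 14 = byte 1 bit 6; 18 bits remain
Read 3: bits[14:20] width=6 -> value=49 (bin 110001); offset now 20 = byte 2 bit 4; 12 bits remain
Read 4: bits[20:26] width=6 -> value=20 (bin 010100); offset now 26 = byte 3 bit 2; 6 bits remain
Read 5: bits[26:27] width=1 -> value=1 (bin 1); offset now 27 = byte 3 bit 3; 5 bits remain

Answer: 5 0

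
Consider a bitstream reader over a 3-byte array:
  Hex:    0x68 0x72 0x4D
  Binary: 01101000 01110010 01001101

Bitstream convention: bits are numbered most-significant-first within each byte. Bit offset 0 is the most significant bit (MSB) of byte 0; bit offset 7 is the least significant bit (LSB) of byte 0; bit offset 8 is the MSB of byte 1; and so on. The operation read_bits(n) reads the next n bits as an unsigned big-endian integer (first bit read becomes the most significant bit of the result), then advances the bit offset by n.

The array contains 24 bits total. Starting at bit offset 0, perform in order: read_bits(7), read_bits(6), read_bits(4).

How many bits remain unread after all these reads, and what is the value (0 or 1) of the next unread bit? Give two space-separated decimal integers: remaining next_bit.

Answer: 7 1

Derivation:
Read 1: bits[0:7] width=7 -> value=52 (bin 0110100); offset now 7 = byte 0 bit 7; 17 bits remain
Read 2: bits[7:13] width=6 -> value=14 (bin 001110); offset now 13 = byte 1 bit 5; 11 bits remain
Read 3: bits[13:17] width=4 -> value=4 (bin 0100); offset now 17 = byte 2 bit 1; 7 bits remain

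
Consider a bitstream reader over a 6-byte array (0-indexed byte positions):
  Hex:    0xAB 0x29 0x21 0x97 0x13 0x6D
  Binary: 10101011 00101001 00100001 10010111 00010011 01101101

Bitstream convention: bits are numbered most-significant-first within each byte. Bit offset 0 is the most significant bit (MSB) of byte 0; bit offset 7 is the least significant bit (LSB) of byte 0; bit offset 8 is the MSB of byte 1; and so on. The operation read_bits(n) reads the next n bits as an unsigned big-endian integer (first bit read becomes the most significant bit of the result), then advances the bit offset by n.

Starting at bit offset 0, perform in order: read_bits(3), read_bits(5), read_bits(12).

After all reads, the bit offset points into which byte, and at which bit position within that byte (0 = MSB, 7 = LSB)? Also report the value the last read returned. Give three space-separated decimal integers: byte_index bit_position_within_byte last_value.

Answer: 2 4 658

Derivation:
Read 1: bits[0:3] width=3 -> value=5 (bin 101); offset now 3 = byte 0 bit 3; 45 bits remain
Read 2: bits[3:8] width=5 -> value=11 (bin 01011); offset now 8 = byte 1 bit 0; 40 bits remain
Read 3: bits[8:20] width=12 -> value=658 (bin 001010010010); offset now 20 = byte 2 bit 4; 28 bits remain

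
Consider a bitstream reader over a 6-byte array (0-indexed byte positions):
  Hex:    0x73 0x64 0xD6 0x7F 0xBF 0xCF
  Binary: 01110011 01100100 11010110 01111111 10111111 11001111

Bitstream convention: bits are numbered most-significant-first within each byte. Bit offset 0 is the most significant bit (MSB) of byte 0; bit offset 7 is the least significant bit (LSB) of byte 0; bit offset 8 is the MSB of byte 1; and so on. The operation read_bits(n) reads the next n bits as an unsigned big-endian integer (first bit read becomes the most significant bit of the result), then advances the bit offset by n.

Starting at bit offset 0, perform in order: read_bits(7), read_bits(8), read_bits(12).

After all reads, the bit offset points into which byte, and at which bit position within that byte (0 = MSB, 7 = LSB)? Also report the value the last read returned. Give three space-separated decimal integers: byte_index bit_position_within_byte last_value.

Read 1: bits[0:7] width=7 -> value=57 (bin 0111001); offset now 7 = byte 0 bit 7; 41 bits remain
Read 2: bits[7:15] width=8 -> value=178 (bin 10110010); offset now 15 = byte 1 bit 7; 33 bits remain
Read 3: bits[15:27] width=12 -> value=1715 (bin 011010110011); offset now 27 = byte 3 bit 3; 21 bits remain

Answer: 3 3 1715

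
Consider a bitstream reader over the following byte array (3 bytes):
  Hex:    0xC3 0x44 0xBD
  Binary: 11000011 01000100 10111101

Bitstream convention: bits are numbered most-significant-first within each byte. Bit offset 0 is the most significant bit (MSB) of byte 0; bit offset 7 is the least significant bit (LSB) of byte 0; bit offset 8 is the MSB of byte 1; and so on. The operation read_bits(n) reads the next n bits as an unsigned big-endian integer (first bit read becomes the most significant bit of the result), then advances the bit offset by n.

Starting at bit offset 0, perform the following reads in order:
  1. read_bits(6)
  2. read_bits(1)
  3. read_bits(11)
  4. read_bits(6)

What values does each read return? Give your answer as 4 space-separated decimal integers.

Answer: 48 1 1298 61

Derivation:
Read 1: bits[0:6] width=6 -> value=48 (bin 110000); offset now 6 = byte 0 bit 6; 18 bits remain
Read 2: bits[6:7] width=1 -> value=1 (bin 1); offset now 7 = byte 0 bit 7; 17 bits remain
Read 3: bits[7:18] width=11 -> value=1298 (bin 10100010010); offset now 18 = byte 2 bit 2; 6 bits remain
Read 4: bits[18:24] width=6 -> value=61 (bin 111101); offset now 24 = byte 3 bit 0; 0 bits remain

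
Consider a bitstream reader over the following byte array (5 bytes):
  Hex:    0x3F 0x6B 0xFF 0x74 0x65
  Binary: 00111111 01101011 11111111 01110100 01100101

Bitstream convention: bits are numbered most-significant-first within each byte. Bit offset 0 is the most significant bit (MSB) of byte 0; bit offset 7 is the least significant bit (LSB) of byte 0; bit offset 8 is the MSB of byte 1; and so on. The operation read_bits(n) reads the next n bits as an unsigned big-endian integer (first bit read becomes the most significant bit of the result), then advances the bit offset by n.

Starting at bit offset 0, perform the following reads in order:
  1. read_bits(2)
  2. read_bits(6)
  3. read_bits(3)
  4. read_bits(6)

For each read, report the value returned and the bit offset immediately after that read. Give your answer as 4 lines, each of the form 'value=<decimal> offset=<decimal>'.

Answer: value=0 offset=2
value=63 offset=8
value=3 offset=11
value=23 offset=17

Derivation:
Read 1: bits[0:2] width=2 -> value=0 (bin 00); offset now 2 = byte 0 bit 2; 38 bits remain
Read 2: bits[2:8] width=6 -> value=63 (bin 111111); offset now 8 = byte 1 bit 0; 32 bits remain
Read 3: bits[8:11] width=3 -> value=3 (bin 011); offset now 11 = byte 1 bit 3; 29 bits remain
Read 4: bits[11:17] width=6 -> value=23 (bin 010111); offset now 17 = byte 2 bit 1; 23 bits remain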